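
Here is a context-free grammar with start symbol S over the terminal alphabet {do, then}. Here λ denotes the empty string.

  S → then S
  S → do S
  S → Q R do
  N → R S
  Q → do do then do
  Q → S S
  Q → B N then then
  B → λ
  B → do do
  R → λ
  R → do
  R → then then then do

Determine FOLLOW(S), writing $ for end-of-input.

FIRST(B) = {λ, do}
FIRST(R) = {λ, do, then}
FIRST(S) = {do, then}  (via Q R do)
FIRST(N) = {do, then}  (via R S)
FIRST(Q) = {do, then}  (via S S, B N then then)
FOLLOW(S) includes $ since S is the start symbol.
FOLLOW(N): in Q→B N then then, N is followed by then then with FIRST {then}. Thus FOLLOW(N) = {then}.
FOLLOW(Q): in S→Q R do, Q is followed by R do with FIRST {do, then}. Thus FOLLOW(Q) = {do, then}.
FOLLOW(S): in S→then S, the suffix after S is empty (adds nothing new); in S→do S, the suffix after S is empty (adds nothing new); in N→R S, the suffix after S is empty, so FOLLOW(S) ⊇ FOLLOW(N) = {then}; in Q→S S (occurrence 1), S is followed by S with FIRST {do, then}; in Q→S S (occurrence 2), the suffix after S is empty, so FOLLOW(S) ⊇ FOLLOW(Q) = {do, then}. Thus FOLLOW(S) = {$, do, then}.
FOLLOW(B): in Q→B N then then, B is followed by N then then with FIRST {do, then}. Thus FOLLOW(B) = {do, then}.
FOLLOW(R): in S→Q R do, R is followed by do with FIRST {do}; in N→R S, R is followed by S with FIRST {do, then}. Thus FOLLOW(R) = {do, then}.

{$, do, then}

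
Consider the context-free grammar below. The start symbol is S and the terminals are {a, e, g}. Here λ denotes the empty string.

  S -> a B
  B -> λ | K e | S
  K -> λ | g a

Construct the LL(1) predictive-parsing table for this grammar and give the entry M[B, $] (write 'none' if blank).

B -> λ

FIRST(S): from S->a B we get {a}. So FIRST(S) = {a}.
FIRST(K): from K->λ we get {λ}; from K->g a we get {g}. So FIRST(K) = {λ, g}.
FIRST(B): from B->λ we get {λ}; from B->K e we get {e, g}; from B->S we get {a}. So FIRST(B) = {λ, a, e, g}.
FOLLOW(S) includes $ since S is the start symbol.
FOLLOW(S): in B->S, the suffix after S is empty, so FOLLOW(S) ⊇ FOLLOW(B) = {$}. Thus FOLLOW(S) = {$}.
FOLLOW(B): in S->a B, the suffix after B is empty, so FOLLOW(B) ⊇ FOLLOW(S) = {$}. Thus FOLLOW(B) = {$}.
For B -> λ: FIRST(λ) = {λ}, so it goes in M[B, t] for t ∈ {}; since λ ∈ FIRST, also for every t ∈ FOLLOW(B) = {$}.
For B -> K e: FIRST(K e) = {e, g}, so it goes in M[B, t] for t ∈ {e, g}.
For B -> S: FIRST(S) = {a}, so it goes in M[B, t] for t ∈ {a}.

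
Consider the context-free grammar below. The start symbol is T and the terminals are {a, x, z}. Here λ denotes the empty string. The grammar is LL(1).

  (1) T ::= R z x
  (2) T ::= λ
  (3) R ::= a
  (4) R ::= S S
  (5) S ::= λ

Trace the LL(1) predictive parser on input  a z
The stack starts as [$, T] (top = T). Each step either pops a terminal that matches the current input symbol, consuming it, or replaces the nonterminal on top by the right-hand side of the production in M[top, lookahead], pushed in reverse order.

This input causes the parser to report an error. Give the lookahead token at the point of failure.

$

     Stack    Input  Action
  1  $ T      a z $  expand T ::= R z x
  2  $ x z R  a z $  expand R ::= a
  3  $ x z a  a z $  match a
  4  $ x z    z $    match z
  5  $ x      $      error: top is terminal x but lookahead is $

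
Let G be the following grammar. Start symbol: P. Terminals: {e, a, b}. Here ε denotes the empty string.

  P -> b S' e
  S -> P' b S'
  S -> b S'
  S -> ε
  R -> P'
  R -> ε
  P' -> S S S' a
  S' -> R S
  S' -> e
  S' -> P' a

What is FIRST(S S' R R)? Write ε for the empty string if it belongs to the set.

{ε, a, b, e}

FIRST(P): from P->b S' e we get {b}. So FIRST(P) = {b}.
FIRST(S): from S->P' b S' we get {a, b, e}; from S->b S' we get {b}; from S->ε we get {ε}. So FIRST(S) = {ε, a, b, e}.
FIRST(R): from R->P' we get {a, b, e}; from R->ε we get {ε}. So FIRST(R) = {ε, a, b, e}.
FIRST(P'): from P'->S S S' a we get {a, b, e}. So FIRST(P') = {a, b, e}.
FIRST(S'): from S'->R S we get {ε, a, b, e}; from S'->e we get {e}; from S'->P' a we get {a, b, e}. So FIRST(S') = {ε, a, b, e}.
FIRST(S S' R R): take FIRST of each symbol in turn, carrying on past any symbol whose FIRST contains ε; result {ε, a, b, e}.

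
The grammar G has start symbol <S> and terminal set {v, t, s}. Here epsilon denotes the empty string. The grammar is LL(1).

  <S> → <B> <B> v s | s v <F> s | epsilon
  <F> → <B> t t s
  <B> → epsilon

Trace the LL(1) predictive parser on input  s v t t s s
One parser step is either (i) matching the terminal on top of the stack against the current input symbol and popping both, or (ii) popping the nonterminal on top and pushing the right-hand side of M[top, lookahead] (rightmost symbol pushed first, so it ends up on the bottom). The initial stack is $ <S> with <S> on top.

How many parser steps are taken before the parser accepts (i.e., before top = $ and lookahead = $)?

     Stack          Input          Action
  1  $ <S>          s v t t s s $  expand <S> → s v <F> s
  2  $ s <F> v s    s v t t s s $  match s
  3  $ s <F> v      v t t s s $    match v
  4  $ s <F>        t t s s $      expand <F> → <B> t t s
  5  $ s s t t <B>  t t s s $      expand <B> → epsilon
  6  $ s s t t      t t s s $      match t
  7  $ s s t        t s s $        match t
  8  $ s s          s s $          match s
  9  $ s            s $            match s
Accept reached after 9 steps.

9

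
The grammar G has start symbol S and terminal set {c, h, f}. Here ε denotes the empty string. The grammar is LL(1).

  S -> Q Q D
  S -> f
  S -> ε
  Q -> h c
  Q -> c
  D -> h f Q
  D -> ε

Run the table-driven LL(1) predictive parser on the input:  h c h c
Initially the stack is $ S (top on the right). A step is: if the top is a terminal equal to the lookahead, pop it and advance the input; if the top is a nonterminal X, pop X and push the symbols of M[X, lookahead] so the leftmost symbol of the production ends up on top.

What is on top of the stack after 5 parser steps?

h

     Stack      Input      Action
  1  $ S        h c h c $  expand S -> Q Q D
  2  $ D Q Q    h c h c $  expand Q -> h c
  3  $ D Q c h  h c h c $  match h
  4  $ D Q c    c h c $    match c
  5  $ D Q      h c $      expand Q -> h c
Stack after step 5: $ D c h (top = h).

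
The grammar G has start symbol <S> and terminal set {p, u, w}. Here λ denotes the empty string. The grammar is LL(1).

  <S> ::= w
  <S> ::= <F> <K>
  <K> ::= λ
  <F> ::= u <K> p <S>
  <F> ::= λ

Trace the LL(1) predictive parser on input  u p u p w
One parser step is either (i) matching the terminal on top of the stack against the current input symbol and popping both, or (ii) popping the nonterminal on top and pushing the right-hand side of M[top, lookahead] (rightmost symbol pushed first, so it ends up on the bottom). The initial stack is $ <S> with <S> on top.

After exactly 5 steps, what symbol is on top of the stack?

<S>

     Stack              Input        Action
  1  $ <S>              u p u p w $  expand <S> ::= <F> <K>
  2  $ <K> <F>          u p u p w $  expand <F> ::= u <K> p <S>
  3  $ <K> <S> p <K> u  u p u p w $  match u
  4  $ <K> <S> p <K>    p u p w $    expand <K> ::= λ
  5  $ <K> <S> p        p u p w $    match p
Stack after step 5: $ <K> <S> (top = <S>).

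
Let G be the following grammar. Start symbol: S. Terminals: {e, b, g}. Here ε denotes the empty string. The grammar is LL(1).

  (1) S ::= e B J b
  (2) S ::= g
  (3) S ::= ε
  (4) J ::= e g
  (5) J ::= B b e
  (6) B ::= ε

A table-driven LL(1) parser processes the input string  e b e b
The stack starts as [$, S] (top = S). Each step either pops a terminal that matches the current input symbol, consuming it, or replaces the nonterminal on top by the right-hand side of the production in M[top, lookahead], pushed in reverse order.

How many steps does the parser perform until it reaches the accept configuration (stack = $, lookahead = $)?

     Stack      Input      Action
  1  $ S        e b e b $  expand S ::= e B J b
  2  $ b J B e  e b e b $  match e
  3  $ b J B    b e b $    expand B ::= ε
  4  $ b J      b e b $    expand J ::= B b e
  5  $ b e b B  b e b $    expand B ::= ε
  6  $ b e b    b e b $    match b
  7  $ b e      e b $      match e
  8  $ b        b $        match b
Accept reached after 8 steps.

8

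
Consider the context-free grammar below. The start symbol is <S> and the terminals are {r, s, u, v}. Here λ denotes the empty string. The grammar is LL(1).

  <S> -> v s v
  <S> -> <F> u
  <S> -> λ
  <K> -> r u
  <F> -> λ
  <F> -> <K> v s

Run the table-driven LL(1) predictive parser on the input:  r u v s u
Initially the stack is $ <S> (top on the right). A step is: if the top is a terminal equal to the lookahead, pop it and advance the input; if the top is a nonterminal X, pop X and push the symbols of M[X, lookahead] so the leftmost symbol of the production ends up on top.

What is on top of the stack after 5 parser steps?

step 1: stack=$ <S>  input=r u v s u $  — expand <S> -> <F> u
step 2: stack=$ u <F>  input=r u v s u $  — expand <F> -> <K> v s
step 3: stack=$ u s v <K>  input=r u v s u $  — expand <K> -> r u
step 4: stack=$ u s v u r  input=r u v s u $  — match r
step 5: stack=$ u s v u  input=u v s u $  — match u
Stack after step 5: $ u s v (top = v).

v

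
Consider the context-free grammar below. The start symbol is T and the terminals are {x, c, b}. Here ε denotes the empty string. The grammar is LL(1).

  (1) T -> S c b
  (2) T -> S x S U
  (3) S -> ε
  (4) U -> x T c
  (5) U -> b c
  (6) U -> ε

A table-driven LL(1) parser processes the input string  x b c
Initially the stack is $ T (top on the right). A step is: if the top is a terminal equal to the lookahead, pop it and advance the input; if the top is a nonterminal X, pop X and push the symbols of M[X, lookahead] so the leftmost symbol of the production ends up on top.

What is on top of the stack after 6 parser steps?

     Stack      Input    Action
  1  $ T        x b c $  expand T -> S x S U
  2  $ U S x S  x b c $  expand S -> ε
  3  $ U S x    x b c $  match x
  4  $ U S      b c $    expand S -> ε
  5  $ U        b c $    expand U -> b c
  6  $ c b      b c $    match b
Stack after step 6: $ c (top = c).

c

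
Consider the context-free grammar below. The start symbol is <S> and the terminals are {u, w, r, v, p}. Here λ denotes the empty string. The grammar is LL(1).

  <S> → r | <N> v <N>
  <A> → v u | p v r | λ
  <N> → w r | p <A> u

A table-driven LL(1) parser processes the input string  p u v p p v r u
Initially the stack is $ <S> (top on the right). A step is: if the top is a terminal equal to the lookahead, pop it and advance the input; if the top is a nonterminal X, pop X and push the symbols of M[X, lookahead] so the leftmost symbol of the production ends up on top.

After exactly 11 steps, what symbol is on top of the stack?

r

      Stack            Input              Action
   1  $ <S>            p u v p p v r u $  expand <S> → <N> v <N>
   2  $ <N> v <N>      p u v p p v r u $  expand <N> → p <A> u
   3  $ <N> v u <A> p  p u v p p v r u $  match p
   4  $ <N> v u <A>    u v p p v r u $    expand <A> → λ
   5  $ <N> v u        u v p p v r u $    match u
   6  $ <N> v          v p p v r u $      match v
   7  $ <N>            p p v r u $        expand <N> → p <A> u
   8  $ u <A> p        p p v r u $        match p
   9  $ u <A>          p v r u $          expand <A> → p v r
  10  $ u r v p        p v r u $          match p
  11  $ u r v          v r u $            match v
Stack after step 11: $ u r (top = r).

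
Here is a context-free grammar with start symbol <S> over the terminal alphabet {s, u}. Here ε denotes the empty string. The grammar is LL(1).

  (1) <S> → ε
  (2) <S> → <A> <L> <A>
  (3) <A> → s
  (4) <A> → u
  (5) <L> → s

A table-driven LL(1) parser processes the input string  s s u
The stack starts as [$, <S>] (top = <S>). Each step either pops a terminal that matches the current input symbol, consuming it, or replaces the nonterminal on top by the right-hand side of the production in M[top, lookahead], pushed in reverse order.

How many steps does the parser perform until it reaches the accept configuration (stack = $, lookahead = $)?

     Stack          Input    Action
  1  $ <S>          s s u $  expand <S> → <A> <L> <A>
  2  $ <A> <L> <A>  s s u $  expand <A> → s
  3  $ <A> <L> s    s s u $  match s
  4  $ <A> <L>      s u $    expand <L> → s
  5  $ <A> s        s u $    match s
  6  $ <A>          u $      expand <A> → u
  7  $ u            u $      match u
Accept reached after 7 steps.

7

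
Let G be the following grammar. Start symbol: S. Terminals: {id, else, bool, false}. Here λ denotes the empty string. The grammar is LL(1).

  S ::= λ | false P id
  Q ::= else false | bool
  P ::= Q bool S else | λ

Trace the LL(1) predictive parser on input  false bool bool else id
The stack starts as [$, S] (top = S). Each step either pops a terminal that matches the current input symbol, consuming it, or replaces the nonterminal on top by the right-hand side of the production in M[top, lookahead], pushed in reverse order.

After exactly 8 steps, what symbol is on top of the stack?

     Stack                  Input                      Action
  1  $ S                    false bool bool else id $  expand S ::= false P id
  2  $ id P false           false bool bool else id $  match false
  3  $ id P                 bool bool else id $        expand P ::= Q bool S else
  4  $ id else S bool Q     bool bool else id $        expand Q ::= bool
  5  $ id else S bool bool  bool bool else id $        match bool
  6  $ id else S bool       bool else id $             match bool
  7  $ id else S            else id $                  expand S ::= λ
  8  $ id else              else id $                  match else
Stack after step 8: $ id (top = id).

id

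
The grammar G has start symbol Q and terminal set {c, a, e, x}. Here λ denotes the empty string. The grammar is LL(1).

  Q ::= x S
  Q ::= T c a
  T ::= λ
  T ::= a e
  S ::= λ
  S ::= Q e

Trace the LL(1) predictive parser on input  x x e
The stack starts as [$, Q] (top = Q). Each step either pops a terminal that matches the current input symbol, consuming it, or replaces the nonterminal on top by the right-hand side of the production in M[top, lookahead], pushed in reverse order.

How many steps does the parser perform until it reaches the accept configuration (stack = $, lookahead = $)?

7

     Stack    Input    Action
  1  $ Q      x x e $  expand Q ::= x S
  2  $ S x    x x e $  match x
  3  $ S      x e $    expand S ::= Q e
  4  $ e Q    x e $    expand Q ::= x S
  5  $ e S x  x e $    match x
  6  $ e S    e $      expand S ::= λ
  7  $ e      e $      match e
Accept reached after 7 steps.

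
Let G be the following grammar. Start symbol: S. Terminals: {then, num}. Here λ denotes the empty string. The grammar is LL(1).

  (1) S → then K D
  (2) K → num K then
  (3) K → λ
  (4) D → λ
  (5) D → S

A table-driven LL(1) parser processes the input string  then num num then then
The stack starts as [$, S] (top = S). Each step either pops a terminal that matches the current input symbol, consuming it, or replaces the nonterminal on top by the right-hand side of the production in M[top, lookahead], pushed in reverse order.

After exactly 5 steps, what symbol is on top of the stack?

step 1: stack=$ S  input=then num num then then $  — expand S → then K D
step 2: stack=$ D K then  input=then num num then then $  — match then
step 3: stack=$ D K  input=num num then then $  — expand K → num K then
step 4: stack=$ D then K num  input=num num then then $  — match num
step 5: stack=$ D then K  input=num then then $  — expand K → num K then
Stack after step 5: $ D then then K num (top = num).

num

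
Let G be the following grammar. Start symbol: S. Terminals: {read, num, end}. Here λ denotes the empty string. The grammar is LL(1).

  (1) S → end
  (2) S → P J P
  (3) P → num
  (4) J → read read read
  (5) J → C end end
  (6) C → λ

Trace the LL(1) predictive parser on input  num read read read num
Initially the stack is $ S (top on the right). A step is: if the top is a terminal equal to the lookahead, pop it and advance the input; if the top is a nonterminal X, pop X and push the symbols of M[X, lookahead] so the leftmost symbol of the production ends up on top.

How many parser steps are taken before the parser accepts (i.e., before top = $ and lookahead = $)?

9

     Stack               Input                     Action
  1  $ S                 num read read read num $  expand S → P J P
  2  $ P J P             num read read read num $  expand P → num
  3  $ P J num           num read read read num $  match num
  4  $ P J               read read read num $      expand J → read read read
  5  $ P read read read  read read read num $      match read
  6  $ P read read       read read num $           match read
  7  $ P read            read num $                match read
  8  $ P                 num $                     expand P → num
  9  $ num               num $                     match num
Accept reached after 9 steps.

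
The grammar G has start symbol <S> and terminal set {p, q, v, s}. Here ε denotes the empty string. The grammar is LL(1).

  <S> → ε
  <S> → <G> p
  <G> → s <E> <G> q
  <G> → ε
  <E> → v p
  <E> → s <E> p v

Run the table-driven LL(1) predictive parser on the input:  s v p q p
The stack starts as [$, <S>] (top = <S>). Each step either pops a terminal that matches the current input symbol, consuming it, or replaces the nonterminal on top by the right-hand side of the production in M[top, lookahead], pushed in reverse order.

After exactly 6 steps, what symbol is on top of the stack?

<G>

     Stack            Input        Action
  1  $ <S>            s v p q p $  expand <S> → <G> p
  2  $ p <G>          s v p q p $  expand <G> → s <E> <G> q
  3  $ p q <G> <E> s  s v p q p $  match s
  4  $ p q <G> <E>    v p q p $    expand <E> → v p
  5  $ p q <G> p v    v p q p $    match v
  6  $ p q <G> p      p q p $      match p
Stack after step 6: $ p q <G> (top = <G>).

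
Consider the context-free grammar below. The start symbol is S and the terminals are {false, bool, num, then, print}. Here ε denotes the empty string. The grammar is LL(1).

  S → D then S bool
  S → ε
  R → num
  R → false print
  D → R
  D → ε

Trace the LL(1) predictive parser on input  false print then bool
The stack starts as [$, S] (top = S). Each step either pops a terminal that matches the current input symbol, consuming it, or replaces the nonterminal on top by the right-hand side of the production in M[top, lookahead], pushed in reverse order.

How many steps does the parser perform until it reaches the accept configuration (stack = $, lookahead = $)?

8

step 1: stack=$ S  input=false print then bool $  — expand S → D then S bool
step 2: stack=$ bool S then D  input=false print then bool $  — expand D → R
step 3: stack=$ bool S then R  input=false print then bool $  — expand R → false print
step 4: stack=$ bool S then print false  input=false print then bool $  — match false
step 5: stack=$ bool S then print  input=print then bool $  — match print
step 6: stack=$ bool S then  input=then bool $  — match then
step 7: stack=$ bool S  input=bool $  — expand S → ε
step 8: stack=$ bool  input=bool $  — match bool
Accept reached after 8 steps.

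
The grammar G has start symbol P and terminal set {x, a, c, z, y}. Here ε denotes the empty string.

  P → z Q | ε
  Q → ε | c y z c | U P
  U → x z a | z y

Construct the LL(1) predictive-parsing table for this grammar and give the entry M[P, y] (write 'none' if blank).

FIRST(P) = {ε, z}
FIRST(U) = {x, z}
FIRST(Q) = {ε, c, x, z}  (via U P)
FOLLOW(P) includes $ since P is the start symbol.
FOLLOW(P): in Q→U P, the suffix after P is empty, so FOLLOW(P) ⊇ FOLLOW(Q) = {$}. Thus FOLLOW(P) = {$}.
FOLLOW(Q): in P→z Q, the suffix after Q is empty, so FOLLOW(Q) ⊇ FOLLOW(P) = {$}. Thus FOLLOW(Q) = {$}.
For P → z Q: FIRST(z Q) = {z}, so it goes in M[P, t] for t ∈ {z}.
For P → ε: FIRST(ε) = {ε}, so it goes in M[P, t] for t ∈ {}; since ε ∈ FIRST, also for every t ∈ FOLLOW(P) = {$}.
None of these place a production in M[P, y].

none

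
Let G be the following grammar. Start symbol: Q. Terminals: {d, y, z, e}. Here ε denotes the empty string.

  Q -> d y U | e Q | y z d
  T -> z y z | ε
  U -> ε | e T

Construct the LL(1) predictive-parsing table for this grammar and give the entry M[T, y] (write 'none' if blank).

none

FIRST(Q) = {d, e, y}
FIRST(T) = {ε, z}
FIRST(U) = {ε, e}
FOLLOW(Q) includes $ since Q is the start symbol.
FOLLOW(U): in Q->d y U, the suffix after U is empty, so FOLLOW(U) ⊇ FOLLOW(Q) = {$}. Thus FOLLOW(U) = {$}.
FOLLOW(T): in U->e T, the suffix after T is empty, so FOLLOW(T) ⊇ FOLLOW(U) = {$}. Thus FOLLOW(T) = {$}.
For T -> z y z: FIRST(z y z) = {z}, so it goes in M[T, t] for t ∈ {z}.
For T -> ε: FIRST(ε) = {ε}, so it goes in M[T, t] for t ∈ {}; since ε ∈ FIRST, also for every t ∈ FOLLOW(T) = {$}.
None of these place a production in M[T, y].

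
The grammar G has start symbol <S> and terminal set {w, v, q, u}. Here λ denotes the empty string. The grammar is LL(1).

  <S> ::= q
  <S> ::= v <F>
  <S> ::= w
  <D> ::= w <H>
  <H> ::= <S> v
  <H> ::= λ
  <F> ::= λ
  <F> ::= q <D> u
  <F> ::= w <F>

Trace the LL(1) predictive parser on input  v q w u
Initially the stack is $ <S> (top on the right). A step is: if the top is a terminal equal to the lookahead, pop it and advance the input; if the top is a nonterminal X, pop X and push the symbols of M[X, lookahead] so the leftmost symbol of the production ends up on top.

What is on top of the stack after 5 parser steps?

w

     Stack      Input      Action
  1  $ <S>      v q w u $  expand <S> ::= v <F>
  2  $ <F> v    v q w u $  match v
  3  $ <F>      q w u $    expand <F> ::= q <D> u
  4  $ u <D> q  q w u $    match q
  5  $ u <D>    w u $      expand <D> ::= w <H>
Stack after step 5: $ u <H> w (top = w).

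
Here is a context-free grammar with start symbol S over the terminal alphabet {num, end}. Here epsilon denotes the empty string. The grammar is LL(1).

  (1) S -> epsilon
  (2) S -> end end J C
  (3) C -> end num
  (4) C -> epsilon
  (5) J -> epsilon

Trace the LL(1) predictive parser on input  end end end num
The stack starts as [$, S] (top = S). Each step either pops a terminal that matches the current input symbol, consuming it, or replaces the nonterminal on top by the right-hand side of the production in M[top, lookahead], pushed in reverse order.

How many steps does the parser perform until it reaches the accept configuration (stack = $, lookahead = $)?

7

     Stack          Input              Action
  1  $ S            end end end num $  expand S -> end end J C
  2  $ C J end end  end end end num $  match end
  3  $ C J end      end end num $      match end
  4  $ C J          end num $          expand J -> epsilon
  5  $ C            end num $          expand C -> end num
  6  $ num end      end num $          match end
  7  $ num          num $              match num
Accept reached after 7 steps.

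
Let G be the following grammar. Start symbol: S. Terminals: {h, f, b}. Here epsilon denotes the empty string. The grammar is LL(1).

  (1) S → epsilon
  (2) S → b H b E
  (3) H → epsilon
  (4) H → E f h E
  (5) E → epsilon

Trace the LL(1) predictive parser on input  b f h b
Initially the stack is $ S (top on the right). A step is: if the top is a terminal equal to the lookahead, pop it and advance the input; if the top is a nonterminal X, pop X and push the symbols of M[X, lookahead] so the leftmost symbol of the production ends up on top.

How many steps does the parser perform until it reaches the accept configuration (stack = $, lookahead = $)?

     Stack          Input      Action
  1  $ S            b f h b $  expand S → b H b E
  2  $ E b H b      b f h b $  match b
  3  $ E b H        f h b $    expand H → E f h E
  4  $ E b E h f E  f h b $    expand E → epsilon
  5  $ E b E h f    f h b $    match f
  6  $ E b E h      h b $      match h
  7  $ E b E        b $        expand E → epsilon
  8  $ E b          b $        match b
  9  $ E            $          expand E → epsilon
Accept reached after 9 steps.

9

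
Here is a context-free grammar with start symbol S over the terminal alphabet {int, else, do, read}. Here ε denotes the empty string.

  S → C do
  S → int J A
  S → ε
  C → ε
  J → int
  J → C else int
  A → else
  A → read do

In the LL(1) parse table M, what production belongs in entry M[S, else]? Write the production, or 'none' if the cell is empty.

none

FIRST(C): from C→ε we get {ε}. So FIRST(C) = {ε}.
FIRST(A): from A→else we get {else}; from A→read do we get {read}. So FIRST(A) = {else, read}.
FIRST(S): from S→C do we get {do}; from S→int J A we get {int}; from S→ε we get {ε}. So FIRST(S) = {ε, do, int}.
FIRST(J): from J→int we get {int}; from J→C else int we get {else}. So FIRST(J) = {else, int}.
FOLLOW(S) includes $ since S is the start symbol.
FOLLOW(S): S appears on no right-hand side. Thus FOLLOW(S) = {$}.
For S → C do: FIRST(C do) = {do}, so it goes in M[S, t] for t ∈ {do}.
For S → int J A: FIRST(int J A) = {int}, so it goes in M[S, t] for t ∈ {int}.
For S → ε: FIRST(ε) = {ε}, so it goes in M[S, t] for t ∈ {}; since ε ∈ FIRST, also for every t ∈ FOLLOW(S) = {$}.
None of these place a production in M[S, else].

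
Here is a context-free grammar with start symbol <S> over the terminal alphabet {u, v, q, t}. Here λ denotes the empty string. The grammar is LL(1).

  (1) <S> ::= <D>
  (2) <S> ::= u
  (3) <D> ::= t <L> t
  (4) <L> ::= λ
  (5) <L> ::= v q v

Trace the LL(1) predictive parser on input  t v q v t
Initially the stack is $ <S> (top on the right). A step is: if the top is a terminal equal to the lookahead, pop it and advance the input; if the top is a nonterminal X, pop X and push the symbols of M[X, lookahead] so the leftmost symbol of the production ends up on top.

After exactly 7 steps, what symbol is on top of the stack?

t

step 1: stack=$ <S>  input=t v q v t $  — expand <S> ::= <D>
step 2: stack=$ <D>  input=t v q v t $  — expand <D> ::= t <L> t
step 3: stack=$ t <L> t  input=t v q v t $  — match t
step 4: stack=$ t <L>  input=v q v t $  — expand <L> ::= v q v
step 5: stack=$ t v q v  input=v q v t $  — match v
step 6: stack=$ t v q  input=q v t $  — match q
step 7: stack=$ t v  input=v t $  — match v
Stack after step 7: $ t (top = t).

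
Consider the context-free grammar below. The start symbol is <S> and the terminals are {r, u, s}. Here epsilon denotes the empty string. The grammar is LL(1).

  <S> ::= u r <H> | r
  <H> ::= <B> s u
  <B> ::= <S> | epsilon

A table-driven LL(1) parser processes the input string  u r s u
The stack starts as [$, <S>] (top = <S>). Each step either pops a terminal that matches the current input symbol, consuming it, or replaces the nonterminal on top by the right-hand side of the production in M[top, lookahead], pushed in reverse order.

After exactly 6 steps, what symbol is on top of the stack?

     Stack      Input      Action
  1  $ <S>      u r s u $  expand <S> ::= u r <H>
  2  $ <H> r u  u r s u $  match u
  3  $ <H> r    r s u $    match r
  4  $ <H>      s u $      expand <H> ::= <B> s u
  5  $ u s <B>  s u $      expand <B> ::= epsilon
  6  $ u s      s u $      match s
Stack after step 6: $ u (top = u).

u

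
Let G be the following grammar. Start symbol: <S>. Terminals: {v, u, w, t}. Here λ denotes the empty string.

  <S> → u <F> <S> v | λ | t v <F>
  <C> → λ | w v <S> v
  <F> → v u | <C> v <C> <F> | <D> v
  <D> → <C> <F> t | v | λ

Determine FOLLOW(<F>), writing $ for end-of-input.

FIRST(<S>): from <S>→u <F> <S> v we get {u}; from <S>→λ we get {λ}; from <S>→t v <F> we get {t}. So FIRST(<S>) = {λ, t, u}.
FIRST(<C>): from <C>→λ we get {λ}; from <C>→w v <S> v we get {w}. So FIRST(<C>) = {λ, w}.
FIRST(<F>): from <F>→v u we get {v}; from <F>→<C> v <C> <F> we get {v, w}; from <F>→<D> v we get {v, w}. So FIRST(<F>) = {v, w}.
FIRST(<D>): from <D>→<C> <F> t we get {v, w}; from <D>→v we get {v}; from <D>→λ we get {λ}. So FIRST(<D>) = {λ, v, w}.
FOLLOW(<S>) includes $ since <S> is the start symbol.
FOLLOW(<S>): in <S>→u <F> <S> v, <S> is followed by v with FIRST {v}; in <C>→w v <S> v, <S> is followed by v with FIRST {v}. Thus FOLLOW(<S>) = {$, v}.
FOLLOW(<C>): in <F>→<C> v <C> <F> (occurrence 1), <C> is followed by v <C> <F> with FIRST {v}; in <F>→<C> v <C> <F> (occurrence 2), <C> is followed by <F> with FIRST {v, w}; in <D>→<C> <F> t, <C> is followed by <F> t with FIRST {v, w}. Thus FOLLOW(<C>) = {v, w}.
FOLLOW(<F>): in <S>→u <F> <S> v, <F> is followed by <S> v with FIRST {t, u, v}; in <S>→t v <F>, the suffix after <F> is empty, so FOLLOW(<F>) ⊇ FOLLOW(<S>) = {$, v}; in <F>→<C> v <C> <F>, the suffix after <F> is empty (adds nothing new); in <D>→<C> <F> t, <F> is followed by t with FIRST {t}. Thus FOLLOW(<F>) = {$, t, u, v}.
FOLLOW(<D>): in <F>→<D> v, <D> is followed by v with FIRST {v}. Thus FOLLOW(<D>) = {v}.

{$, t, u, v}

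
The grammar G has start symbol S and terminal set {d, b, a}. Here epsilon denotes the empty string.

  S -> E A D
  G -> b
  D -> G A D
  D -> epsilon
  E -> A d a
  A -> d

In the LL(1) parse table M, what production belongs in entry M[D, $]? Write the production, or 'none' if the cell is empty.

D -> epsilon

FIRST(G): from G->b we get {b}. So FIRST(G) = {b}.
FIRST(A): from A->d we get {d}. So FIRST(A) = {d}.
FIRST(D): from D->G A D we get {b}; from D->epsilon we get {epsilon}. So FIRST(D) = {epsilon, b}.
FIRST(E): from E->A d a we get {d}. So FIRST(E) = {d}.
FIRST(S): from S->E A D we get {d}. So FIRST(S) = {d}.
FOLLOW(S) includes $ since S is the start symbol.
FOLLOW(S): S appears on no right-hand side. Thus FOLLOW(S) = {$}.
FOLLOW(D): in S->E A D, the suffix after D is empty, so FOLLOW(D) ⊇ FOLLOW(S) = {$}; in D->G A D, the suffix after D is empty (adds nothing new). Thus FOLLOW(D) = {$}.
For D -> G A D: FIRST(G A D) = {b}, so it goes in M[D, t] for t ∈ {b}.
For D -> epsilon: FIRST(epsilon) = {epsilon}, so it goes in M[D, t] for t ∈ {}; since epsilon ∈ FIRST, also for every t ∈ FOLLOW(D) = {$}.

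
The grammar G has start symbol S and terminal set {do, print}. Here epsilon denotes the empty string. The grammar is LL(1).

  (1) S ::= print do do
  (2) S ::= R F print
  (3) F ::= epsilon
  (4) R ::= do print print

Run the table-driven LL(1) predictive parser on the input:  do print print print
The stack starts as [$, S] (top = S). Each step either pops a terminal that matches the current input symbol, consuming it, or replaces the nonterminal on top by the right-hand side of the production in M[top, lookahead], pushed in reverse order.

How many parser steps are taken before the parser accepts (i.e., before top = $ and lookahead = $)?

     Stack                     Input                   Action
  1  $ S                       do print print print $  expand S ::= R F print
  2  $ print F R               do print print print $  expand R ::= do print print
  3  $ print F print print do  do print print print $  match do
  4  $ print F print print     print print print $     match print
  5  $ print F print           print print $           match print
  6  $ print F                 print $                 expand F ::= epsilon
  7  $ print                   print $                 match print
Accept reached after 7 steps.

7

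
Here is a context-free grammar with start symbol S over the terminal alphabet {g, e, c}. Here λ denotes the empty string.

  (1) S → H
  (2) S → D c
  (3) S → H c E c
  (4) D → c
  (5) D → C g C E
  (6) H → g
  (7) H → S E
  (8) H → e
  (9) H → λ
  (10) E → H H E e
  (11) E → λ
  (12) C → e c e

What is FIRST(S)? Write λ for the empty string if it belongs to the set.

{λ, c, e, g}

FIRST(C): from C→e c e we get {e}. So FIRST(C) = {e}.
FIRST(D): from D→c we get {c}; from D→C g C E we get {e}. So FIRST(D) = {c, e}.
FIRST(S): from S→H we get {λ, c, e, g}; from S→D c we get {c, e}; from S→H c E c we get {c, e, g}. So FIRST(S) = {λ, c, e, g}.
FIRST(H): from H→g we get {g}; from H→S E we get {λ, c, e, g}; from H→e we get {e}; from H→λ we get {λ}. So FIRST(H) = {λ, c, e, g}.
FIRST(E): from E→H H E e we get {c, e, g}; from E→λ we get {λ}. So FIRST(E) = {λ, c, e, g}.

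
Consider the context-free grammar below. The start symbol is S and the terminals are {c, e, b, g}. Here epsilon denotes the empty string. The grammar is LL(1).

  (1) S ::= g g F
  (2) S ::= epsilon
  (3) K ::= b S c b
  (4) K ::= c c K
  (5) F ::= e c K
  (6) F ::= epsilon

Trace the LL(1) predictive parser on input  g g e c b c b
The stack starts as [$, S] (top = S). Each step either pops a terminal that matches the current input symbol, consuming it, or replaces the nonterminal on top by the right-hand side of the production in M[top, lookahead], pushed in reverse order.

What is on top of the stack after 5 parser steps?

step 1: stack=$ S  input=g g e c b c b $  — expand S ::= g g F
step 2: stack=$ F g g  input=g g e c b c b $  — match g
step 3: stack=$ F g  input=g e c b c b $  — match g
step 4: stack=$ F  input=e c b c b $  — expand F ::= e c K
step 5: stack=$ K c e  input=e c b c b $  — match e
Stack after step 5: $ K c (top = c).

c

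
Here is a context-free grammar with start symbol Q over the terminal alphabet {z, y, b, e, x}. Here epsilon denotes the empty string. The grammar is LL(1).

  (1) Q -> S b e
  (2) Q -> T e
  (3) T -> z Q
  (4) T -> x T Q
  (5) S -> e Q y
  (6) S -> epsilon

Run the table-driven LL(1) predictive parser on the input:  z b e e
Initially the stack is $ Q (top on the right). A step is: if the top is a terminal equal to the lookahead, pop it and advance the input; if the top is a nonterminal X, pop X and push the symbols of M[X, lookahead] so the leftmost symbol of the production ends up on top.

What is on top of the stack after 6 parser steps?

step 1: stack=$ Q  input=z b e e $  — expand Q -> T e
step 2: stack=$ e T  input=z b e e $  — expand T -> z Q
step 3: stack=$ e Q z  input=z b e e $  — match z
step 4: stack=$ e Q  input=b e e $  — expand Q -> S b e
step 5: stack=$ e e b S  input=b e e $  — expand S -> epsilon
step 6: stack=$ e e b  input=b e e $  — match b
Stack after step 6: $ e e (top = e).

e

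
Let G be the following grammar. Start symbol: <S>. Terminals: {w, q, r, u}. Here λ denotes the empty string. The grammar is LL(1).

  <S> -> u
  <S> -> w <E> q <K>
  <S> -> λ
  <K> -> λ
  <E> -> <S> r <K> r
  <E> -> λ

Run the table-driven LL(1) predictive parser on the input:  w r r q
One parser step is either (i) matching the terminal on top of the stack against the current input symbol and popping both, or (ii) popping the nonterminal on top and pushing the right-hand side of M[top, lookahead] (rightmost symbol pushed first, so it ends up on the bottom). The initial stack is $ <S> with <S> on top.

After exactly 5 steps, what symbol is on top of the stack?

     Stack                Input      Action
  1  $ <S>                w r r q $  expand <S> -> w <E> q <K>
  2  $ <K> q <E> w        w r r q $  match w
  3  $ <K> q <E>          r r q $    expand <E> -> <S> r <K> r
  4  $ <K> q r <K> r <S>  r r q $    expand <S> -> λ
  5  $ <K> q r <K> r      r r q $    match r
Stack after step 5: $ <K> q r <K> (top = <K>).

<K>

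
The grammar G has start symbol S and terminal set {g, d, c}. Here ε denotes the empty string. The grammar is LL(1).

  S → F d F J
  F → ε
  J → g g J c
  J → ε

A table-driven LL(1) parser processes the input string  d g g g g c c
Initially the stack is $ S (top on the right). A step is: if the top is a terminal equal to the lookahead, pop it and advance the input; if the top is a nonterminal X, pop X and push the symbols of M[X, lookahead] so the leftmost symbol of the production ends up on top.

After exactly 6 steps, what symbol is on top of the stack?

g

     Stack      Input            Action
  1  $ S        d g g g g c c $  expand S → F d F J
  2  $ J F d F  d g g g g c c $  expand F → ε
  3  $ J F d    d g g g g c c $  match d
  4  $ J F      g g g g c c $    expand F → ε
  5  $ J        g g g g c c $    expand J → g g J c
  6  $ c J g g  g g g g c c $    match g
Stack after step 6: $ c J g (top = g).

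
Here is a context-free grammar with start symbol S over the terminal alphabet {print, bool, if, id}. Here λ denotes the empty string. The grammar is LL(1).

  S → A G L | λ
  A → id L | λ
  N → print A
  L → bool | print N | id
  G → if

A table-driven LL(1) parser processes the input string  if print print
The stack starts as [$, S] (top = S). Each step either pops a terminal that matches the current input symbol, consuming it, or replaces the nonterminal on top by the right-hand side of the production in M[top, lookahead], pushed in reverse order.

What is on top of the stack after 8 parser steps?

A

     Stack      Input             Action
  1  $ S        if print print $  expand S → A G L
  2  $ L G A    if print print $  expand A → λ
  3  $ L G      if print print $  expand G → if
  4  $ L if     if print print $  match if
  5  $ L        print print $     expand L → print N
  6  $ N print  print print $     match print
  7  $ N        print $           expand N → print A
  8  $ A print  print $           match print
Stack after step 8: $ A (top = A).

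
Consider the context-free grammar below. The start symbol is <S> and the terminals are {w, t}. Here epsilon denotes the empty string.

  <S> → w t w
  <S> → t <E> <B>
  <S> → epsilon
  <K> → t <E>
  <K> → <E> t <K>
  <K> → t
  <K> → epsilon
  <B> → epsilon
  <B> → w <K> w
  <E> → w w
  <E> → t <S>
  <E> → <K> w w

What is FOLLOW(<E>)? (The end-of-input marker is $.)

FIRST(<S>): from <S>→w t w we get {w}; from <S>→t <E> <B> we get {t}; from <S>→epsilon we get {epsilon}. So FIRST(<S>) = {epsilon, t, w}.
FIRST(<B>): from <B>→epsilon we get {epsilon}; from <B>→w <K> w we get {w}. So FIRST(<B>) = {epsilon, w}.
FIRST(<K>): from <K>→t <E> we get {t}; from <K>→<E> t <K> we get {t, w}; from <K>→t we get {t}; from <K>→epsilon we get {epsilon}. So FIRST(<K>) = {epsilon, t, w}.
FIRST(<E>): from <E>→w w we get {w}; from <E>→t <S> we get {t}; from <E>→<K> w w we get {t, w}. So FIRST(<E>) = {t, w}.
FOLLOW(<S>) includes $ since <S> is the start symbol.
FOLLOW(<K>): in <K>→<E> t <K>, the suffix after <K> is empty (adds nothing new); in <B>→w <K> w, <K> is followed by w with FIRST {w}; in <E>→<K> w w, <K> is followed by w w with FIRST {w}. Thus FOLLOW(<K>) = {w}.
FOLLOW(<S>): in <E>→t <S>, the suffix after <S> is empty, so FOLLOW(<S>) ⊇ FOLLOW(<E>) = {$, t, w}. Thus FOLLOW(<S>) = {$, t, w}.
FOLLOW(<B>): in <S>→t <E> <B>, the suffix after <B> is empty, so FOLLOW(<B>) ⊇ FOLLOW(<S>) = {$, t, w}. Thus FOLLOW(<B>) = {$, t, w}.
FOLLOW(<E>): in <S>→t <E> <B>, <E> is followed by <B> with FIRST {epsilon, w}; in <S>→t <E> <B>, the suffix after <E> is nullable, so FOLLOW(<E>) ⊇ FOLLOW(<S>) = {$, t, w}; in <K>→t <E>, the suffix after <E> is empty, so FOLLOW(<E>) ⊇ FOLLOW(<K>) = {w}; in <K>→<E> t <K>, <E> is followed by t <K> with FIRST {t}. Thus FOLLOW(<E>) = {$, t, w}.

{$, t, w}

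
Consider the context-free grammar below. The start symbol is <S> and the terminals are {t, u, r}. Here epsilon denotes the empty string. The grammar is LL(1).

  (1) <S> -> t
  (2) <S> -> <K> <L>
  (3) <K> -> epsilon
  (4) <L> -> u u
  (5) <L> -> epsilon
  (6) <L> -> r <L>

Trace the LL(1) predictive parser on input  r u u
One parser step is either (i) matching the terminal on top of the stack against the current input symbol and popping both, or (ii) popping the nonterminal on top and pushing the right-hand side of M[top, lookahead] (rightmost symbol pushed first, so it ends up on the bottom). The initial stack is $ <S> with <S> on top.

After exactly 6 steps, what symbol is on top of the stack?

u

     Stack      Input    Action
  1  $ <S>      r u u $  expand <S> -> <K> <L>
  2  $ <L> <K>  r u u $  expand <K> -> epsilon
  3  $ <L>      r u u $  expand <L> -> r <L>
  4  $ <L> r    r u u $  match r
  5  $ <L>      u u $    expand <L> -> u u
  6  $ u u      u u $    match u
Stack after step 6: $ u (top = u).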